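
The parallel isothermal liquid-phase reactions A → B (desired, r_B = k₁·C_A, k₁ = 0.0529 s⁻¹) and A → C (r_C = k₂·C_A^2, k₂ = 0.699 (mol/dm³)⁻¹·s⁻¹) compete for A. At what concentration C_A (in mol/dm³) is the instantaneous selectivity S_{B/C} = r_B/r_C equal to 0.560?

0.135 mol/dm³

S_{B/C} = (k₁/k₂)·C_A⁻¹ ⇒ C_A = (S·k₂/k₁)^(-1).
= (0.560×0.699/0.0529)^(-1) = (7.400)^(-1) = 0.135 mol/dm³.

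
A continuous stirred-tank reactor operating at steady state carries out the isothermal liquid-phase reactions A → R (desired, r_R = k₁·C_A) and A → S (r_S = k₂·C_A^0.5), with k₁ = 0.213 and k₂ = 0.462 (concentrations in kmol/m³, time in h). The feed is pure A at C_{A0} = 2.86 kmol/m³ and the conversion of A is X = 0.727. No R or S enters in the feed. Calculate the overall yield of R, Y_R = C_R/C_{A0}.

Exit C_A = C_{A0}(1−X) = 2.86×0.273 = 0.7808 kmol/m³.
Rates in a CSTR are evaluated at the outlet concentration: r_R = 0.213×0.7808 = 0.1663, r_S = 0.462×0.7808^0.5 = 0.4082.
Fraction of consumed A going to R: r_R/(r_R+r_S) = 0.2895.
C_R = 0.2895·C_{A0}·X = 0.2895×2.86×0.727 = 0.602 kmol/m³; Y_R = C_R/C_{A0} = 0.210.

0.210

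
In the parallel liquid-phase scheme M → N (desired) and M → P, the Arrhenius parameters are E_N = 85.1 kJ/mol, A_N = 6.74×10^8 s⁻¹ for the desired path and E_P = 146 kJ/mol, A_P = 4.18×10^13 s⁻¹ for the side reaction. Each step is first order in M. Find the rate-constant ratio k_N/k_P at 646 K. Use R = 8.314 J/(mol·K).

1.36

With equal orders, S_{N/P} = k_N/k_P = (A_N/A_P)·exp[(E_P−E_N)/(RT)].
(E_P−E_N)/(RT) = (146−85.1)×10³/(8.314×646) = 60900/5371 = 11.34.
k_N/k_P = (6.74×10^8/4.18×10^13)·exp(11.34) = 1.612×10^-5 × 84036 = 1.36.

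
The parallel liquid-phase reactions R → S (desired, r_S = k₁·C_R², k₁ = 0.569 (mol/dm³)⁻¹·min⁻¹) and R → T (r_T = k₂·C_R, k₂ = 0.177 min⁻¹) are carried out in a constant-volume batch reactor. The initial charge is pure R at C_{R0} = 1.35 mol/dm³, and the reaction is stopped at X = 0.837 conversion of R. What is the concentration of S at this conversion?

C_R = C_{R0}(1−X) = 0.2201 mol/dm³.
Along a PFR/batch, dC_T/dC_R = −r_T/(r_S+r_T) = −k₂/(k₂+k₁·C_R).
Integrating from C_{R0} to C_R: C_T = (0.177/0.569)·ln[(0.177+0.569·1.35)/(0.177+0.569·0.220)] = 0.3111·ln(0.9451/0.3022) = 0.3547 mol/dm³.
Then C_S = (C_{R0}−C_R) − C_T = 1.130 − 0.3547 = 0.7753 mol/dm³.

0.775 mol/dm³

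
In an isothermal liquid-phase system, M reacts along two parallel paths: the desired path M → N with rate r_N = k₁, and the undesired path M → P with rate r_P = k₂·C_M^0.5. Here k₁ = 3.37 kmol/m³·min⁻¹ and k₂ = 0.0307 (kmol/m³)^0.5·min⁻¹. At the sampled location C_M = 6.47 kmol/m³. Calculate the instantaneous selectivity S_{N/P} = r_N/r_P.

S_{N/P} = r_N/r_P = (k₁)/(k₂·C_M^0.5) = (k₁/k₂)·C_M^-0.5.
= (3.37) / (0.0307×6.470^0.5) = 3.370/0.07809 = 43.2.

43.2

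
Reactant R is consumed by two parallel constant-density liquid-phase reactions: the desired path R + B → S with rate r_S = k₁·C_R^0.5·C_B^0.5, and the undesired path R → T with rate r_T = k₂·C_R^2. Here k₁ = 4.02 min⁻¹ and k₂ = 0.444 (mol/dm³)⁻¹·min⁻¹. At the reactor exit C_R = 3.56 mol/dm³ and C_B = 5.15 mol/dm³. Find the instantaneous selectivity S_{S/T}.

S_{S/T} = r_S/r_T = (k₁·C_R^0.5·C_B^0.5)/(k₂·C_R^2) = (k₁/k₂)·C_R^-1.5·C_B^0.5.
= (4.02×3.560^0.5×5.150^0.5) / (0.444×3.560^2) = 17.21/5.627 = 3.06.
The undesired path is higher order in R, so low C_R (CSTR or dilute feed) favours S.

3.06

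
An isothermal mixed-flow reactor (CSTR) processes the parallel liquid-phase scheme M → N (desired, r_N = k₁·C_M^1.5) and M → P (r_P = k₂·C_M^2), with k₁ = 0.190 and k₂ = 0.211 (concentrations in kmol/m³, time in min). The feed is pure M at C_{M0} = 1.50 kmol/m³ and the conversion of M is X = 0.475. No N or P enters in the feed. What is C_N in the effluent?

0.359 kmol/m³

Exit C_M = C_{M0}(1−X) = 1.50×0.525 = 0.7875 kmol/m³.
Rates in a CSTR are evaluated at the outlet concentration: r_N = 0.190×0.7875^1.5 = 0.1328, r_P = 0.211×0.7875^2 = 0.1309.
Fraction of consumed M going to N: r_N/(r_N+r_P) = 0.5037.
C_N = 0.5037·C_{M0}·X = 0.5037×1.50×0.475 = 0.359 kmol/m³.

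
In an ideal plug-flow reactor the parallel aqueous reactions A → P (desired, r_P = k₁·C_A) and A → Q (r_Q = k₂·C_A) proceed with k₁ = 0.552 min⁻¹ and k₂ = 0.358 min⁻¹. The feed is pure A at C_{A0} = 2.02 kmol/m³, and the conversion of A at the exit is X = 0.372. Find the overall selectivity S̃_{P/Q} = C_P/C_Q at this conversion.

C_A = C_{A0}(1−X) = 1.269 kmol/m³.
Both paths are first order in A, so the instantaneous fraction to P is constant: dC_P/d(−C_A) = k₁/(k₁+k₂) = 0.6066.
C_P = 0.6066·(C_{A0}−C_A) = 0.6066×0.7514 = 0.456 kmol/m³.
C_Q = (C_{A0}−C_A)−C_P = 0.2956 kmol/m³; S̃_{P/Q} = 0.4558/0.2956 = 1.54.

1.54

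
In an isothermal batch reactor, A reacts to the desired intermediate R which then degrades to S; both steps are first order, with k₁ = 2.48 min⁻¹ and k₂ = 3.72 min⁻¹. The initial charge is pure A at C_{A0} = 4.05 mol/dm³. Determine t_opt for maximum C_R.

Setting dC_R/dt = 0 gives t_opt = ln(k₂/k₁)/(k₂−k₁).
= ln(3.72/2.48)/(3.72−2.48) = ln(1.500)/1.240 = 0.4055/1.240 = 0.327 min.

0.327 min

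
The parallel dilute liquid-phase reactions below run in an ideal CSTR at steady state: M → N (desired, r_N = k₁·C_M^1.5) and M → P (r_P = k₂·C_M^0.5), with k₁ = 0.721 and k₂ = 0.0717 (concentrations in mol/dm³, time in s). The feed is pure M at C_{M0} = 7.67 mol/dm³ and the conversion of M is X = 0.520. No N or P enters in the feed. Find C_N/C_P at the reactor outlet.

Exit C_M = C_{M0}(1−X) = 7.67×0.480 = 3.682 mol/dm³.
A CSTR operates uniformly at the exit composition, giving r_N = 5.093 and r_P = 0.1376 (each k·C_M^n at C_M = 3.682).
Overall selectivity = C_N/C_P = r_Nτ/(r_Pτ) = r_N/r_P = 37.0.

37.0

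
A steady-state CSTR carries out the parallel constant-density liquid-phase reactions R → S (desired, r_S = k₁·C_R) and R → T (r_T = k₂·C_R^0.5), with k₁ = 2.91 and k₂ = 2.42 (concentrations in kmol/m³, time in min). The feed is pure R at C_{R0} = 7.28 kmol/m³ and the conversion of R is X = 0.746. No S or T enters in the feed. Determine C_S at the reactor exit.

3.37 kmol/m³

Exit C_R = C_{R0}(1−X) = 7.28×0.254 = 1.849 kmol/m³.
Rates in a CSTR are evaluated at the outlet concentration: r_S = 2.91×1.849 = 5.381, r_T = 2.42×1.849^0.5 = 3.291.
Fraction of consumed R going to S: r_S/(r_S+r_T) = 0.6205.
C_S = 0.6205·C_{R0}·X = 0.6205×7.28×0.746 = 3.37 kmol/m³.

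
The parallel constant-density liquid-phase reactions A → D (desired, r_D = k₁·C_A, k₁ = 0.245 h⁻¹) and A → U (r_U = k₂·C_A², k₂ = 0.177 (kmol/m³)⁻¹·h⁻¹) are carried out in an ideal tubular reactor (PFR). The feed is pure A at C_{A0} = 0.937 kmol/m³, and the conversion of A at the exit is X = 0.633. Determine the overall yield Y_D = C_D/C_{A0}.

C_A = C_{A0}(1−X) = 0.3439 kmol/m³.
Along a PFR/batch, dC_D/dC_A = −r_D/(r_D+r_U) = −k₁/(k₁+k₂·C_A).
Integrating from C_{A0} to C_A: C_D = (0.245/0.177)·ln[(0.245+0.177·0.937)/(0.245+0.177·0.344)] = 1.384·ln(0.4108/0.3059) = 0.4084 kmol/m³.
Y_D = C_D/C_{A0} = 0.4084/0.937 = 0.436.

0.436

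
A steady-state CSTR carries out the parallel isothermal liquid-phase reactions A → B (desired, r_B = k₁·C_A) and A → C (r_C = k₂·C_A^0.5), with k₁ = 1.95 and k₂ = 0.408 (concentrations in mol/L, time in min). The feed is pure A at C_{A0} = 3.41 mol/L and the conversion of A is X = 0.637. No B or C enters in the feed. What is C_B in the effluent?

Exit C_A = C_{A0}(1−X) = 3.41×0.363 = 1.238 mol/L.
Rates in a CSTR are evaluated at the outlet concentration: r_B = 1.95×1.238 = 2.414, r_C = 0.408×1.238^0.5 = 0.4539.
Fraction of consumed A going to B: r_B/(r_B+r_C) = 0.8417.
C_B = 0.8417·C_{A0}·X = 0.8417×3.41×0.637 = 1.83 mol/L.

1.83 mol/L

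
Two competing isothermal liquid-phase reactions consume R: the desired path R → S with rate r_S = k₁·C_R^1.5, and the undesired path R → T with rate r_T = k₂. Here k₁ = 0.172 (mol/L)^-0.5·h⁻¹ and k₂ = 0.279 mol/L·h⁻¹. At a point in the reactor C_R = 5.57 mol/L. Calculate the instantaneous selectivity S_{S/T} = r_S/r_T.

8.10

S_{S/T} = r_S/r_T = (k₁·C_R^1.5)/(k₂) = (k₁/k₂)·C_R^1.5.
= (0.172×5.570^1.5) / (0.279) = 2.261/0.2790 = 8.10.
Since the desired path is higher order in R, keeping C_R high (PFR or concentrated feed) favours S.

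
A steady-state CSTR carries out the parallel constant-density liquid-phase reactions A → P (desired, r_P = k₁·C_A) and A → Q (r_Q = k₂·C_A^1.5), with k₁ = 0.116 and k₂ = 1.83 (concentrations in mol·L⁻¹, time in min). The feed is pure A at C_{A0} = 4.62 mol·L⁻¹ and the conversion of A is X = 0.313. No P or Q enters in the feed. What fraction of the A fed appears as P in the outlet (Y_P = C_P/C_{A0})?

0.0108

Exit C_A = C_{A0}(1−X) = 4.62×0.687 = 3.174 mol·L⁻¹.
A CSTR operates uniformly at the exit composition, giving r_P = 0.3682 and r_Q = 10.35 (each k·C_A^n at C_A = 3.174).
Fraction of consumed A going to P: r_P/(r_P+r_Q) = 0.03436.
C_P = 0.03436·C_{A0}·X = 0.03436×4.62×0.313 = 0.0497 mol·L⁻¹; Y_P = C_P/C_{A0} = 0.0108.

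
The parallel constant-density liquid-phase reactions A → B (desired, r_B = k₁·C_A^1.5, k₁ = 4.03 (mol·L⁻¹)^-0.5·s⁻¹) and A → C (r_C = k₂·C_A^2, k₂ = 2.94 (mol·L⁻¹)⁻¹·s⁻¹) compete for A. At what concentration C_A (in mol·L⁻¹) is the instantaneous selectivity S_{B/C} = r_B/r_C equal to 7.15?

0.0368 mol·L⁻¹

S_{B/C} = (k₁/k₂)·C_A^-0.5 ⇒ C_A = (S·k₂/k₁)^(-2).
= (7.15×2.94/4.03)^(-2) = (5.216)^(-2) = 0.0368 mol·L⁻¹.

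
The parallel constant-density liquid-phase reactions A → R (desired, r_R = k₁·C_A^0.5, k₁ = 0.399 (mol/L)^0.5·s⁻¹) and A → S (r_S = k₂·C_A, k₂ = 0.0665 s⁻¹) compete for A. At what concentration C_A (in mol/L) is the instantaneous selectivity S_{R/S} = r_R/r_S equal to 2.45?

S_{R/S} = (k₁/k₂)·C_A^-0.5 ⇒ C_A = (S·k₂/k₁)^(-2).
= (2.45×0.0665/0.399)^(-2) = (0.4083)^(-2) = 6.00 mol/L.

6.00 mol/L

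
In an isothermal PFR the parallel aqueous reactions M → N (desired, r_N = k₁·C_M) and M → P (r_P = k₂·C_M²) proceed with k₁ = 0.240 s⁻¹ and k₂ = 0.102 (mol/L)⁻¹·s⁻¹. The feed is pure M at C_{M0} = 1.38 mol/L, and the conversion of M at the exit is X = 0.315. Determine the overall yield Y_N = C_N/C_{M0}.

C_M = C_{M0}(1−X) = 0.9453 mol/L.
Along a PFR/batch, dC_N/dC_M = −r_N/(r_N+r_P) = −k₁/(k₁+k₂·C_M).
Integrating from C_{M0} to C_M: C_N = (0.240/0.102)·ln[(0.240+0.102·1.38)/(0.240+0.102·0.945)] = 2.353·ln(0.3808/0.3364) = 0.2913 mol/L.
Y_N = C_N/C_{M0} = 0.2913/1.38 = 0.211.

0.211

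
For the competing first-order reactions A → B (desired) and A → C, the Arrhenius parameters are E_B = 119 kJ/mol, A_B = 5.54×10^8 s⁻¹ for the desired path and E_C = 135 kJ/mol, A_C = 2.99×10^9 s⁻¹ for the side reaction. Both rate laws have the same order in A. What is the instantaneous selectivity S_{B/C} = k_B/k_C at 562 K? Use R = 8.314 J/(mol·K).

Since both paths have the same order in A, the concentration cancels and S_{B/C} = k_B/k_C = (A_B/A_C)·exp[(E_C−E_B)/(RT)].
(E_C−E_B)/(RT) = (135−119)×10³/(8.314×562) = 16000/4672 = 3.424.
k_B/k_C = (5.54×10^8/2.99×10^9)·exp(3.424) = 0.1853 × 30.70 = 5.69.

5.69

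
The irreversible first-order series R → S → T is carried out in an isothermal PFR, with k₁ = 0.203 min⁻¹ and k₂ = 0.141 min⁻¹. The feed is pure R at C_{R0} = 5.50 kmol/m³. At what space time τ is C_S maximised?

5.88 min

Setting dC_S/dτ = 0 gives τ_opt = ln(k₂/k₁)/(k₂−k₁).
= ln(0.141/0.203)/(0.141−0.203) = ln(0.6946)/-0.06200 = -0.3644/-0.06200 = 5.88 min.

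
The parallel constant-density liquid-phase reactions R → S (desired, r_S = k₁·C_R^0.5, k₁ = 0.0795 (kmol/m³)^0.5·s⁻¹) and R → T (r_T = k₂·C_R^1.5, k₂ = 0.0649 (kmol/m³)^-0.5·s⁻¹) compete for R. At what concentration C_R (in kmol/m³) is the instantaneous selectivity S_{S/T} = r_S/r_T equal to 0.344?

S_{S/T} = (k₁/k₂)·C_R⁻¹ ⇒ C_R = (S·k₂/k₁)^(-1).
= (0.344×0.0649/0.0795)^(-1) = (0.2808)^(-1) = 3.56 kmol/m³.

3.56 kmol/m³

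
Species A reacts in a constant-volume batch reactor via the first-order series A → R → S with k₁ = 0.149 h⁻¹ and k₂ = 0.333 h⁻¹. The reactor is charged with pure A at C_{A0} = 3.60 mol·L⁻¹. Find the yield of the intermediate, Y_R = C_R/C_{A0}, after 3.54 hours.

Solving the coupled first-order balances gives C_R(t) = [k₁/(k₂−k₁)]·C_{A0}·(e^(−k₁t) − e^(−k₂t)).
e^(−k₁t) = e^(−0.149×3.54) = e^(−0.5275) = 0.5901; e^(−k₂t) = e^(−1.179) = 0.3076.
C_R = 0.149×3.60/(0.333−0.149) × (0.5901−0.3076) = 2.915×0.2825 = 0.8234 mol·L⁻¹.
Y_R = C_R/C_{A0} = 0.8234/3.60 = 0.229.

0.229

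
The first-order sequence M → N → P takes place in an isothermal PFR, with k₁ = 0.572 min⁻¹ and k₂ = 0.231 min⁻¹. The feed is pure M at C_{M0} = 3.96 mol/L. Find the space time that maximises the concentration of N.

Setting dC_N/dτ = 0 gives τ_opt = ln(k₂/k₁)/(k₂−k₁).
= ln(0.231/0.572)/(0.231−0.572) = ln(0.4038)/-0.3410 = -0.9067/-0.3410 = 2.66 min.

2.66 min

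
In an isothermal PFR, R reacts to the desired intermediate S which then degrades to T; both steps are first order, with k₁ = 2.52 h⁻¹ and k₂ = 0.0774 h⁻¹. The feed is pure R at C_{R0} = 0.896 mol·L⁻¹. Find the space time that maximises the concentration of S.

For first-order series the maximum of C_S occurs at τ_opt = ln(k₂/k₁)/(k₂−k₁).
= ln(0.0774/2.52)/(0.0774−2.52) = ln(0.03071)/-2.443 = -3.483/-2.443 = 1.43 h.

1.43 h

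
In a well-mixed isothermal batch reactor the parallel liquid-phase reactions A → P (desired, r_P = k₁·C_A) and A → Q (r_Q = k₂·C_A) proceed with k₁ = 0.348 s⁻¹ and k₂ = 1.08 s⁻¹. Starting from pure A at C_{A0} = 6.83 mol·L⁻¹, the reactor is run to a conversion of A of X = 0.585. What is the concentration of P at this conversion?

C_A = C_{A0}(1−X) = 2.834 mol·L⁻¹.
Both paths are first order in A, so the instantaneous fraction to P is constant: dC_P/d(−C_A) = k₁/(k₁+k₂) = 0.2437.
C_P = 0.2437·(C_{A0}−C_A) = 0.2437×3.996 = 0.974 mol·L⁻¹.

0.974 mol·L⁻¹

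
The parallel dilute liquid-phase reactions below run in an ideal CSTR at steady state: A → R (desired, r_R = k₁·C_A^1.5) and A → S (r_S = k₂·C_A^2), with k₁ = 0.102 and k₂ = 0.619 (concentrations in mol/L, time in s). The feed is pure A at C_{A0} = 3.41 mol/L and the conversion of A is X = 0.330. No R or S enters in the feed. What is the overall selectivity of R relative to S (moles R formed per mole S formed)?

Exit C_A = C_{A0}(1−X) = 3.41×0.670 = 2.285 mol/L.
Rates in a CSTR are evaluated at the outlet concentration: r_R = 0.102×2.285^1.5 = 0.3522, r_S = 0.619×2.285^2 = 3.231.
Overall selectivity = C_R/C_S = r_Rτ/(r_Sτ) = r_R/r_S = 0.109.

0.109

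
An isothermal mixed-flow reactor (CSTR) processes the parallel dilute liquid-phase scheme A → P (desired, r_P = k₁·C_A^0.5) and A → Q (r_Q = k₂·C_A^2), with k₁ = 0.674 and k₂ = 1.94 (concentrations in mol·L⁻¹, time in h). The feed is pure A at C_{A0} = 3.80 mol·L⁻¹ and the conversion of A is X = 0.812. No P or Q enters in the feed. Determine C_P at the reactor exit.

1.13 mol·L⁻¹

Exit C_A = C_{A0}(1−X) = 3.80×0.188 = 0.7144 mol·L⁻¹.
Rates in a CSTR are evaluated at the outlet concentration: r_P = 0.674×0.7144^0.5 = 0.5697, r_Q = 1.94×0.7144^2 = 0.9901.
Fraction of consumed A going to P: r_P/(r_P+r_Q) = 0.3652.
C_P = 0.3652·C_{A0}·X = 0.3652×3.80×0.812 = 1.13 mol·L⁻¹.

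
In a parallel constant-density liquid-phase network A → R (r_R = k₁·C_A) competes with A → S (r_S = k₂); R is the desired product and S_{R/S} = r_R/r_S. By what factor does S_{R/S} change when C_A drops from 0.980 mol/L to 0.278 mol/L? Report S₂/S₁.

0.284

S_{R/S} = (k₁/k₂)·C_A, so S₂/S₁ = (C_{A,2}/C_{A,1}).
= 0.278/0.980 = 0.284.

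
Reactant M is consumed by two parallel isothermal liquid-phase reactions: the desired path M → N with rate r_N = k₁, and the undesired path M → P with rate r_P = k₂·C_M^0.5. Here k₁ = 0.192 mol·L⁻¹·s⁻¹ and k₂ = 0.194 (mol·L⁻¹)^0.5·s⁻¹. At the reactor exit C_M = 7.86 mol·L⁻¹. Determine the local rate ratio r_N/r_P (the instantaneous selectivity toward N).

0.353

S_{N/P} = r_N/r_P = (k₁)/(k₂·C_M^0.5) = (k₁/k₂)·C_M^-0.5.
= (0.192) / (0.194×7.860^0.5) = 0.1920/0.5439 = 0.353.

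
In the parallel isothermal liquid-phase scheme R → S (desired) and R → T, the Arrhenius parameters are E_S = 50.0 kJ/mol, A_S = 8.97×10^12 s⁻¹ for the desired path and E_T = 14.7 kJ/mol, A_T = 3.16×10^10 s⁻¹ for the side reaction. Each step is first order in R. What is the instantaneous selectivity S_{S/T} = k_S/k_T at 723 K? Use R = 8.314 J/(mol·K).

k_S/k_T = (A_S/A_T)·exp[−(E_S−E_T)/(RT)] = (A_S/A_T)·exp[(E_T−E_S)/(RT)].
(E_T−E_S)/(RT) = (14.7−50.0)×10³/(8.314×723) = -35300/6011 = -5.873.
k_S/k_T = (8.97×10^12/3.16×10^10)·exp(-5.873) = 283.9 × 0.002816 = 0.799.

0.799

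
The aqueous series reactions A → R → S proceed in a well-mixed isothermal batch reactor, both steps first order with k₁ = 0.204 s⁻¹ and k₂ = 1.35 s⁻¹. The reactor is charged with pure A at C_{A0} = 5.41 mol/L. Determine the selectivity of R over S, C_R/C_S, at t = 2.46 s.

0.346

For first-order series with pure A initially, C_R(t) = k₁C_{A0}/(k₂−k₁)·(e^(−k₁t) − e^(−k₂t)).
e^(−k₁t) = e^(−0.204×2.46) = e^(−0.5018) = 0.6054; e^(−k₂t) = e^(−3.321) = 0.03612.
C_R = 0.204×5.41/(1.35−0.204) × (0.6054−0.03612) = 0.9630×0.5693 = 0.5483 mol/L.
C_A = C_{A0}e^(−k₁t) = 3.275 mol/L, so C_S = C_{A0}−C_A−C_R = 1.586 mol/L; C_R/C_S = 0.346.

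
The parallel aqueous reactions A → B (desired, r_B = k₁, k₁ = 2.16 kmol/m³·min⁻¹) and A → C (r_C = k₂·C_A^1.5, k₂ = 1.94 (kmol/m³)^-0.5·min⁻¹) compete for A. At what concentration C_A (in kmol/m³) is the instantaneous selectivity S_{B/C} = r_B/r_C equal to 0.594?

S_{B/C} = (k₁/k₂)·C_A^-1.5 ⇒ C_A = (S·k₂/k₁)^(1/(-1.5)).
= (0.594×1.94/2.16)^(-0.6667) = (0.5335)^(-0.6667) = 1.52 kmol/m³.

1.52 kmol/m³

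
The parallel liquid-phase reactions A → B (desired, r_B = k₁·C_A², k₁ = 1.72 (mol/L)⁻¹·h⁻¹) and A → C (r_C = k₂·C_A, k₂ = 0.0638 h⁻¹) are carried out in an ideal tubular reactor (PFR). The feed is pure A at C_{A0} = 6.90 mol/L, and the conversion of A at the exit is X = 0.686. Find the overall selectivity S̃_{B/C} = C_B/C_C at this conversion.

110

C_A = C_{A0}(1−X) = 2.167 mol/L.
Along a PFR/batch, dC_C/dC_A = −r_C/(r_B+r_C) = −k₂/(k₂+k₁·C_A).
Integrating from C_{A0} to C_A: C_C = (0.0638/1.72)·ln[(0.0638+1.72·6.90)/(0.0638+1.72·2.17)] = 0.03709·ln(11.93/3.790) = 0.04254 mol/L.
Then C_B = (C_{A0}−C_A) − C_C = 4.733 − 0.04254 = 4.691 mol/L.
S̃_{B/C} = C_B/C_C = 4.691/0.04254 = 110.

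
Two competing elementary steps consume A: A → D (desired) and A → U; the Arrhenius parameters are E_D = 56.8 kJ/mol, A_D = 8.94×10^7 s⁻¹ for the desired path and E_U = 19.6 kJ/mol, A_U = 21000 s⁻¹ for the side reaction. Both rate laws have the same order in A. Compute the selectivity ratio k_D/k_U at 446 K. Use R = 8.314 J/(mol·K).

With equal orders, S_{D/U} = k_D/k_U = (A_D/A_U)·exp[(E_U−E_D)/(RT)].
(E_U−E_D)/(RT) = (19.6−56.8)×10³/(8.314×446) = -37200/3708 = -10.03.
k_D/k_U = (8.94×10^7/21000)·exp(-10.03) = 4257 × 4.396×10^-5 = 0.187.

0.187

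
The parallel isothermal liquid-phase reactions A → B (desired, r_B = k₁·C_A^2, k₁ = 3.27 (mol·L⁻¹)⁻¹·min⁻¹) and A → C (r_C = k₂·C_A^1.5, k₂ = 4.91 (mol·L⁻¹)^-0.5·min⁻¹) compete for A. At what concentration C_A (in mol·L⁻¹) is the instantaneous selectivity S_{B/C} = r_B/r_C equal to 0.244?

S_{B/C} = (k₁/k₂)·C_A^0.5 ⇒ C_A = (S·k₂/k₁)^(2).
= (0.244×4.91/3.27)^(2) = (0.3664)^(2) = 0.134 mol·L⁻¹.

0.134 mol·L⁻¹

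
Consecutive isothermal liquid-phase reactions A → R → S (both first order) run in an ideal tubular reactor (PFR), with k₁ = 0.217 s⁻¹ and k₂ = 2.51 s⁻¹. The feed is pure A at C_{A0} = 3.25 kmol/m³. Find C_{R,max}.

Evaluating C_R at τ_opt = ln(k₂/k₁)/(k₂−k₁) gives C_{R,max}/C_{A0} = (k₁/k₂)^[k₂/(k₂−k₁)].
= (0.217/2.51)^(2.51/(2.51−0.217)) = (0.08645)^(1.095) = 0.06858.
C_{R,max} = 0.06858×3.25 = 0.223 kmol/m³.

0.223 kmol/m³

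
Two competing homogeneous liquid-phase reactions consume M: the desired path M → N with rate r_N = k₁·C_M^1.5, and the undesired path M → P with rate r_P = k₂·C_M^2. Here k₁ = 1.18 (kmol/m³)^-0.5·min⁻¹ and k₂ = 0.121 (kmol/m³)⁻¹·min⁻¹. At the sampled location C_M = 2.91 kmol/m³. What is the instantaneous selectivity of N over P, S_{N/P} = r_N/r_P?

S_{N/P} = r_N/r_P = (k₁·C_M^1.5)/(k₂·C_M^2) = (k₁/k₂)·C_M^-0.5.
= (1.18×2.910^1.5) / (0.121×2.910^2) = 5.858/1.025 = 5.72.
The undesired path is higher order in M, so low C_M (CSTR or dilute feed) favours N.

5.72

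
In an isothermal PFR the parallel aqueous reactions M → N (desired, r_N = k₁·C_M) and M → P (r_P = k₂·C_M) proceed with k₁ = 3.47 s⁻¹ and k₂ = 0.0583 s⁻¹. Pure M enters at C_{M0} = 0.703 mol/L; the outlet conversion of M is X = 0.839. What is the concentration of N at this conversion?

C_M = C_{M0}(1−X) = 0.1132 mol/L.
Both paths are first order in M, so the instantaneous fraction to N is constant: dC_N/d(−C_M) = k₁/(k₁+k₂) = 0.9835.
C_N = 0.9835·(C_{M0}−C_M) = 0.9835×0.5898 = 0.580 mol/L.

0.580 mol/L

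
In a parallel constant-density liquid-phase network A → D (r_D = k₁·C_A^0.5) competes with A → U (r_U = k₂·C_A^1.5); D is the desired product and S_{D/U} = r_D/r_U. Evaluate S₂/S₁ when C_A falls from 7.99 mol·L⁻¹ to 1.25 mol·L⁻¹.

S_{D/U} = (k₁/k₂)·C_A⁻¹, so S₂/S₁ = (C_{A,2}/C_{A,1})⁻¹.
= 7.99/1.25 = 6.39.

6.39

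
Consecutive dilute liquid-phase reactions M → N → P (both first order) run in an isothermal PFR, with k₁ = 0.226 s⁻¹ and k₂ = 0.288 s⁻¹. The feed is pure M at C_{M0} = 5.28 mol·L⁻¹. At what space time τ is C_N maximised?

3.91 s

For first-order series the maximum of C_N occurs at τ_opt = ln(k₂/k₁)/(k₂−k₁).
= ln(0.288/0.226)/(0.288−0.226) = ln(1.274)/0.06200 = 0.2424/0.06200 = 3.91 s.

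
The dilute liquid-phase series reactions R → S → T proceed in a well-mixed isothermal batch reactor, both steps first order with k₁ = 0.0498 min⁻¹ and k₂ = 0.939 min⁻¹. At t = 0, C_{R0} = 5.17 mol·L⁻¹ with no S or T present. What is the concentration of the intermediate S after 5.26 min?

For first-order series with pure R initially, C_S(t) = k₁C_{R0}/(k₂−k₁)·(e^(−k₁t) − e^(−k₂t)).
e^(−k₁t) = e^(−0.0498×5.26) = e^(−0.2619) = 0.7696; e^(−k₂t) = e^(−4.939) = 0.007161.
C_S = 0.0498×5.17/(0.939−0.0498) × (0.7696−0.007161) = 0.2895×0.7624 = 0.2207 mol·L⁻¹.

0.221 mol·L⁻¹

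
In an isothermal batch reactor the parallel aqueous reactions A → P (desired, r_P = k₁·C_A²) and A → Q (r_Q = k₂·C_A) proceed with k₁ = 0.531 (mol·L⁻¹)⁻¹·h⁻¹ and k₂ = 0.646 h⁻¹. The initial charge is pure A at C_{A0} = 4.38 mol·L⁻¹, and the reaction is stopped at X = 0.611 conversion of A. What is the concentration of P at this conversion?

C_A = C_{A0}(1−X) = 1.704 mol·L⁻¹.
Along a PFR/batch, dC_Q/dC_A = −r_Q/(r_P+r_Q) = −k₂/(k₂+k₁·C_A).
Integrating from C_{A0} to C_A: C_Q = (0.646/0.531)·ln[(0.646+0.531·4.38)/(0.646+0.531·1.70)] = 1.217·ln(2.972/1.551) = 0.7913 mol·L⁻¹.
Then C_P = (C_{A0}−C_A) − C_Q = 2.676 − 0.7913 = 1.885 mol·L⁻¹.

1.88 mol·L⁻¹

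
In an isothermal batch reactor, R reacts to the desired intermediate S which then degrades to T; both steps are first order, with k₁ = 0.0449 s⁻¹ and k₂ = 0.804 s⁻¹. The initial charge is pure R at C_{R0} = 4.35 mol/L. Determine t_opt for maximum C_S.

3.80 s

The intermediate peaks when r₁ = r₂, i.e. k₁e^(−k₁t) = k₂e^(−k₂t), giving t_opt = ln(k₂/k₁)/(k₂−k₁).
= ln(0.804/0.0449)/(0.804−0.0449) = ln(17.91)/0.7591 = 2.885/0.7591 = 3.80 s.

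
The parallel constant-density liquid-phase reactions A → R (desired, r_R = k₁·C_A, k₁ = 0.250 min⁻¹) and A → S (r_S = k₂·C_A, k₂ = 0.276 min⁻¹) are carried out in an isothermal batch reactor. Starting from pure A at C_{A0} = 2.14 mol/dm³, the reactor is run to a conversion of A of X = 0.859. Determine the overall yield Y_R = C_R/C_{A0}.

0.408

C_A = C_{A0}(1−X) = 0.3017 mol/dm³.
Both paths are first order in A, so the instantaneous fraction to R is constant: dC_R/d(−C_A) = k₁/(k₁+k₂) = 0.4753.
C_R = 0.4753·(C_{A0}−C_A) = 0.4753×1.838 = 0.874 mol/dm³.
Y_R = C_R/C_{A0} = 0.8737/2.14 = 0.408.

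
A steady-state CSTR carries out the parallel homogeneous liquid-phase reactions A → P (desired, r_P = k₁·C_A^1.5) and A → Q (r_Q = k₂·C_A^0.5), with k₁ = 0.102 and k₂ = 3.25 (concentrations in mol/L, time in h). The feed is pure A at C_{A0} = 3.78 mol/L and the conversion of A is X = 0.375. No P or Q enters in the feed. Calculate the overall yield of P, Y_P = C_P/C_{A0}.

0.0259

Exit C_A = C_{A0}(1−X) = 3.78×0.625 = 2.362 mol/L.
A CSTR operates uniformly at the exit composition, giving r_P = 0.3704 and r_Q = 4.995 (each k·C_A^n at C_A = 2.362).
Fraction of consumed A going to P: r_P/(r_P+r_Q) = 0.06903.
C_P = 0.06903·C_{A0}·X = 0.06903×3.78×0.375 = 0.0978 mol/L; Y_P = C_P/C_{A0} = 0.0259.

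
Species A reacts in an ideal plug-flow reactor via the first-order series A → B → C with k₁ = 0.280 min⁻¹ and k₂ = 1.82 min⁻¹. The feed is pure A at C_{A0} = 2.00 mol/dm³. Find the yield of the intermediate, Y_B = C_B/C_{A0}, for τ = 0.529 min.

0.0874

The intermediate concentration in a first-order A→B→C sequence is C_B = k₁C_{A0}(e^(−k₁τ) − e^(−k₂τ))/(k₂−k₁).
e^(−k₁τ) = e^(−0.280×0.529) = e^(−0.1481) = 0.8623; e^(−k₂τ) = e^(−0.9628) = 0.3818.
C_B = 0.280×2.00/(1.82−0.280) × (0.8623−0.3818) = 0.3636×0.4805 = 0.1747 mol/dm³.
Y_B = C_B/C_{A0} = 0.1747/2.00 = 0.0874.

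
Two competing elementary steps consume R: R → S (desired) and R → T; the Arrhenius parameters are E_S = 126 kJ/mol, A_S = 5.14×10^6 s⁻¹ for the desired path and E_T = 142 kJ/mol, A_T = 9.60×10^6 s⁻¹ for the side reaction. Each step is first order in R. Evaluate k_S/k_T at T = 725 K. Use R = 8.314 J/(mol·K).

7.61

k_S/k_T = (A_S/A_T)·exp[−(E_S−E_T)/(RT)] = (A_S/A_T)·exp[(E_T−E_S)/(RT)].
(E_T−E_S)/(RT) = (142−126)×10³/(8.314×725) = 16000/6028 = 2.654.
k_S/k_T = (5.14×10^6/9.60×10^6)·exp(2.654) = 0.5354 × 14.22 = 7.61.
Since E_S < E_T, lowering the temperature improves selectivity toward S.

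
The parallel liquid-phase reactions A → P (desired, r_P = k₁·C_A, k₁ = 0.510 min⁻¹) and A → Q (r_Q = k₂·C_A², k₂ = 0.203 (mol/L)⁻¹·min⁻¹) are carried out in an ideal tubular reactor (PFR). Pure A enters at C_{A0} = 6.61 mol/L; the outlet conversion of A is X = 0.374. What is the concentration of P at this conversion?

0.794 mol/L

C_A = C_{A0}(1−X) = 4.138 mol/L.
Along a PFR/batch, dC_P/dC_A = −r_P/(r_P+r_Q) = −k₁/(k₁+k₂·C_A).
Integrating from C_{A0} to C_A: C_P = (0.510/0.203)·ln[(0.510+0.203·6.61)/(0.510+0.203·4.14)] = 2.512·ln(1.852/1.350) = 0.7941 mol/L.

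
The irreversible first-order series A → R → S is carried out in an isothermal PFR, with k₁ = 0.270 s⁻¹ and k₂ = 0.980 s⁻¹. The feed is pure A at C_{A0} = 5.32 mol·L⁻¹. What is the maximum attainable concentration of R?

For a first-order series the maximum intermediate yield is C_{R,max}/C_{A0} = (k₁/k₂)^[k₂/(k₂−k₁)].
= (0.270/0.980)^(0.980/(0.980−0.270)) = (0.2755)^(1.380) = 0.1687.
C_{R,max} = 0.1687×5.32 = 0.898 mol·L⁻¹.

0.898 mol·L⁻¹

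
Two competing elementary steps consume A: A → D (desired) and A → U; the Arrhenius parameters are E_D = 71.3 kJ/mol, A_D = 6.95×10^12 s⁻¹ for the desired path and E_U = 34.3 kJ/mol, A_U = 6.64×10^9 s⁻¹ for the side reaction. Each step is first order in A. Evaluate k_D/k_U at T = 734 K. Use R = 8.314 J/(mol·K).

2.44

k_D/k_U = (A_D/A_U)·exp[−(E_D−E_U)/(RT)] = (A_D/A_U)·exp[(E_U−E_D)/(RT)].
(E_U−E_D)/(RT) = (34.3−71.3)×10³/(8.314×734) = -37000/6102 = -6.063.
k_D/k_U = (6.95×10^12/6.64×10^9)·exp(-6.063) = 1047 × 0.002327 = 2.44.
Since E_D > E_U, raising the temperature improves selectivity toward D.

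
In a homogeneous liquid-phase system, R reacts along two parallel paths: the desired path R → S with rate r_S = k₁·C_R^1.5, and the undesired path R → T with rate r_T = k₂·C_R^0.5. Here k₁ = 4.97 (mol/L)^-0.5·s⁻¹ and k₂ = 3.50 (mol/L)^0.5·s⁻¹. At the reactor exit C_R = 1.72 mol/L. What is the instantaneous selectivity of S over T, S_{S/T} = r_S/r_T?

2.44

S_{S/T} = r_S/r_T = (k₁·C_R^1.5)/(k₂·C_R^0.5) = (k₁/k₂)·C_R.
= (4.97×1.720^1.5) / (3.50×1.720^0.5) = 11.21/4.590 = 2.44.
Since the desired path is higher order in R, keeping C_R high (PFR or concentrated feed) favours S.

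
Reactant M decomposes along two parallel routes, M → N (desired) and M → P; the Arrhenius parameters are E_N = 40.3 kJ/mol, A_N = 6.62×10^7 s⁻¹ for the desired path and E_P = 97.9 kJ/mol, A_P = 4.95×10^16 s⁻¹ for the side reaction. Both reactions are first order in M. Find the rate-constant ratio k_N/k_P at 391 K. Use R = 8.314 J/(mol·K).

Since both paths have the same order in M, the concentration cancels and S_{N/P} = k_N/k_P = (A_N/A_P)·exp[(E_P−E_N)/(RT)].
(E_P−E_N)/(RT) = (97.9−40.3)×10³/(8.314×391) = 57600/3251 = 17.72.
k_N/k_P = (6.62×10^7/4.95×10^16)·exp(17.72) = 1.337×10^-9 × 4.957×10^7 = 0.0663.
Since E_N < E_P, lowering the temperature improves selectivity toward N.

0.0663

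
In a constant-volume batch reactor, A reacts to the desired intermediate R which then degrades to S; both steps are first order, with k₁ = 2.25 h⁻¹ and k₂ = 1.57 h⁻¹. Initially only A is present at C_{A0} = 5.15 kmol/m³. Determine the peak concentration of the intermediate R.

At the optimum, C_{R,max}/C_{A0} = (k₁/k₂)^[k₂/(k₂−k₁)].
= (2.25/1.57)^(1.57/(1.57−2.25)) = (1.433)^(-2.309) = 0.4357.
C_{R,max} = 0.4357×5.15 = 2.24 kmol/m³.

2.24 kmol/m³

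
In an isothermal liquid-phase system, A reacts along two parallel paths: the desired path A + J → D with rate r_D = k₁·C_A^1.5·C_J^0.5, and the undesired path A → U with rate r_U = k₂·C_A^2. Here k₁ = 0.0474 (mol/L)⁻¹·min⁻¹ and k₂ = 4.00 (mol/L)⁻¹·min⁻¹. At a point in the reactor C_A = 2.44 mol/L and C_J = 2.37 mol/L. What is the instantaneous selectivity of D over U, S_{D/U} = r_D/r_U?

0.0117

S_{D/U} = r_D/r_U = (k₁·C_A^1.5·C_J^0.5)/(k₂·C_A^2) = (k₁/k₂)·C_A^-0.5·C_J^0.5.
= (0.0474×2.440^1.5×2.370^0.5) / (4.00×2.440^2) = 0.2781/23.81 = 0.0117.
The undesired path is higher order in A, so low C_A (CSTR or dilute feed) favours D.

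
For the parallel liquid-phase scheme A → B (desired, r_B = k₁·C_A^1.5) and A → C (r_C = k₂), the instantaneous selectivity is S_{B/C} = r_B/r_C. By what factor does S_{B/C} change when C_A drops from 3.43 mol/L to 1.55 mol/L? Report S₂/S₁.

S_{B/C} = (k₁/k₂)·C_A^1.5, so S₂/S₁ = (C_{A,2}/C_{A,1})^1.5.
= (1.55/3.43)^1.5 = (0.4519)^1.5 = 0.304.
Selectivity toward B falls as C_A falls — high-concentration operation is favoured.

0.304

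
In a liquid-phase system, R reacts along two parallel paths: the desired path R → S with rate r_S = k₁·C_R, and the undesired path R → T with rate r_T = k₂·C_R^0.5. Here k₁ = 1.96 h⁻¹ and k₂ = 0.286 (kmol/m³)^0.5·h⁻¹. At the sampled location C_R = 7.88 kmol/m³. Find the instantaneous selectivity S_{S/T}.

19.2

S_{S/T} = r_S/r_T = (k₁·C_R)/(k₂·C_R^0.5) = (k₁/k₂)·C_R^0.5.
= (1.96×7.880) / (0.286×7.880^0.5) = 15.44/0.8028 = 19.2.
Since the desired path is higher order in R, keeping C_R high (PFR or concentrated feed) favours S.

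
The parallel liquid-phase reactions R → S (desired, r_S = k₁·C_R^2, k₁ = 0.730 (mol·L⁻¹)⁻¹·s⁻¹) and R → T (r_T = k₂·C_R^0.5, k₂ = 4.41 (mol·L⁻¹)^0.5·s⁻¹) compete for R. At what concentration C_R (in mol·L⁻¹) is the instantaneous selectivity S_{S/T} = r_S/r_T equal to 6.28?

11.3 mol·L⁻¹

S_{S/T} = (k₁/k₂)·C_R^1.5 ⇒ C_R = (S·k₂/k₁)^(1/1.5).
= (6.28×4.41/0.730)^(0.6667) = (37.94)^(0.6667) = 11.3 mol·L⁻¹.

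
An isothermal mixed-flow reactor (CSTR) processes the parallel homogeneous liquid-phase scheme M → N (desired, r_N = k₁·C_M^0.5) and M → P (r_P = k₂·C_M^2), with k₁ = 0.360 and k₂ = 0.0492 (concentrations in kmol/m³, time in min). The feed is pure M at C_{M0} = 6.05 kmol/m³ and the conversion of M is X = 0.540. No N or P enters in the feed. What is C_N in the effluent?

Exit C_M = C_{M0}(1−X) = 6.05×0.460 = 2.783 kmol/m³.
In a CSTR the entire volume is at exit conditions, so r_N = 0.360×2.783^0.5 = 0.6006 and r_P = 0.0492×2.783^2 = 0.3811.
Fraction of consumed M going to N: r_N/(r_N+r_P) = 0.6118.
C_N = 0.6118·C_{M0}·X = 0.6118×6.05×0.540 = 2.00 kmol/m³.

2.00 kmol/m³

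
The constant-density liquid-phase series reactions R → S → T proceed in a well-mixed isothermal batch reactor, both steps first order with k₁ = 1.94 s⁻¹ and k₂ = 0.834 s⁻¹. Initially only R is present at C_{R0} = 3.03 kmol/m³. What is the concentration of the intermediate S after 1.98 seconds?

0.905 kmol/m³

For first-order series with pure R initially, C_S(t) = k₁C_{R0}/(k₂−k₁)·(e^(−k₁t) − e^(−k₂t)).
e^(−k₁t) = e^(−1.94×1.98) = e^(−3.841) = 0.02147; e^(−k₂t) = e^(−1.651) = 0.1918.
C_S = 1.94×3.03/(0.834−1.94) × (0.02147−0.1918) = (-5.315)×(-0.1703) = 0.9053 kmol/m³.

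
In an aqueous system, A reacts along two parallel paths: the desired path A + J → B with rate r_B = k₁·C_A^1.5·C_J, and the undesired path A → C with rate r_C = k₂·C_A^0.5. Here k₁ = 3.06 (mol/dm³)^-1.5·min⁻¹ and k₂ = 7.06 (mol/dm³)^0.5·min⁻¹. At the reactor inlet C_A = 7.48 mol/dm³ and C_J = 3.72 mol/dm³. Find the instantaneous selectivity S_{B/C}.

S_{B/C} = r_B/r_C = (k₁·C_A^1.5·C_J)/(k₂·C_A^0.5) = (k₁/k₂)·C_A·C_J.
= (3.06×7.480^1.5×3.720) / (7.06×7.480^0.5) = 232.9/19.31 = 12.1.

12.1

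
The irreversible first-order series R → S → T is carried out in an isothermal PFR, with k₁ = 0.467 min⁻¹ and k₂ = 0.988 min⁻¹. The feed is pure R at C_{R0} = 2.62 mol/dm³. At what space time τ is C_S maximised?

1.44 min

For first-order series the maximum of C_S occurs at τ_opt = ln(k₂/k₁)/(k₂−k₁).
= ln(0.988/0.467)/(0.988−0.467) = ln(2.116)/0.5210 = 0.7494/0.5210 = 1.44 min.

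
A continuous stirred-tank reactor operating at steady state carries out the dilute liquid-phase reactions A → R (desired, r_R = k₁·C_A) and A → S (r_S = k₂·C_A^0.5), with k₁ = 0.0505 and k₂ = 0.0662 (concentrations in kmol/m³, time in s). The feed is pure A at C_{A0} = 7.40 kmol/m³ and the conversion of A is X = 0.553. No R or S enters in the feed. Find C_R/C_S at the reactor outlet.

Exit C_A = C_{A0}(1−X) = 7.40×0.447 = 3.308 kmol/m³.
Rates in a CSTR are evaluated at the outlet concentration: r_R = 0.0505×3.308 = 0.1670, r_S = 0.0662×3.308^0.5 = 0.1204.
Overall selectivity = C_R/C_S = r_Rτ/(r_Sτ) = r_R/r_S = 1.39.

1.39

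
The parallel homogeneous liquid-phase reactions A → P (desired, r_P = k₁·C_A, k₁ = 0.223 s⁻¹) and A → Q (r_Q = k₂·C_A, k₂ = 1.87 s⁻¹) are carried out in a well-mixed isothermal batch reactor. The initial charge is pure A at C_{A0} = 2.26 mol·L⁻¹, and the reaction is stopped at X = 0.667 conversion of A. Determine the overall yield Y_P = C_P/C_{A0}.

0.0711

C_A = C_{A0}(1−X) = 0.7526 mol·L⁻¹.
Both paths are first order in A, so the instantaneous fraction to P is constant: dC_P/d(−C_A) = k₁/(k₁+k₂) = 0.1065.
C_P = 0.1065·(C_{A0}−C_A) = 0.1065×1.507 = 0.161 mol·L⁻¹.
Y_P = C_P/C_{A0} = 0.1606/2.26 = 0.0711.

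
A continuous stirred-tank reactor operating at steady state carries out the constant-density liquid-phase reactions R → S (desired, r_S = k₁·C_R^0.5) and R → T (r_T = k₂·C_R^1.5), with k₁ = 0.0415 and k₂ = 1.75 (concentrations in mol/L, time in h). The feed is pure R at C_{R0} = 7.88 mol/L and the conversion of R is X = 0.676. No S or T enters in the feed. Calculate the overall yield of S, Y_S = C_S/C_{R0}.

0.00622

Exit C_R = C_{R0}(1−X) = 7.88×0.324 = 2.553 mol/L.
In a CSTR the entire volume is at exit conditions, so r_S = 0.0415×2.553^0.5 = 0.06631 and r_T = 1.75×2.553^1.5 = 7.139.
Fraction of consumed R going to S: r_S/(r_S+r_T) = 0.009203.
C_S = 0.009203·C_{R0}·X = 0.009203×7.88×0.676 = 0.0490 mol/L; Y_S = C_S/C_{R0} = 0.00622.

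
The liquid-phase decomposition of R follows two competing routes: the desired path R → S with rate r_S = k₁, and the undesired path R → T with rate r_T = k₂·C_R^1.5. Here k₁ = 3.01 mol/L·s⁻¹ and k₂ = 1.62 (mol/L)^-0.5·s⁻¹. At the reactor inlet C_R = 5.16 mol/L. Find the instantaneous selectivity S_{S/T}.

0.159

S_{S/T} = r_S/r_T = (k₁)/(k₂·C_R^1.5) = (k₁/k₂)·C_R^-1.5.
= (3.01) / (1.62×5.160^1.5) = 3.010/18.99 = 0.159.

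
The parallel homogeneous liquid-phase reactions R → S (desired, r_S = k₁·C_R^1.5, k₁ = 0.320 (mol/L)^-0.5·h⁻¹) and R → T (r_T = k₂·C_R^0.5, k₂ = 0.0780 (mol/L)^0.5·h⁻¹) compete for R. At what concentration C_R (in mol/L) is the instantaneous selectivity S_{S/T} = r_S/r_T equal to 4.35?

S_{S/T} = (k₁/k₂)·C_R ⇒ C_R = S·k₂/k₁.
= 4.35×0.0780/0.320 = 1.06 mol/L.

1.06 mol/L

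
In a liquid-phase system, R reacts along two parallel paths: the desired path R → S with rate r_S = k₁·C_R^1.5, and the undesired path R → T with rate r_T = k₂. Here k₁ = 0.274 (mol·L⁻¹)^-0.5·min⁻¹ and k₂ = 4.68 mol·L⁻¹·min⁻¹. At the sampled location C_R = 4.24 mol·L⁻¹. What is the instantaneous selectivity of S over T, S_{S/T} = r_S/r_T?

S_{S/T} = r_S/r_T = (k₁·C_R^1.5)/(k₂) = (k₁/k₂)·C_R^1.5.
= (0.274×4.240^1.5) / (4.68) = 2.392/4.680 = 0.511.
Since the desired path is higher order in R, keeping C_R high (PFR or concentrated feed) favours S.

0.511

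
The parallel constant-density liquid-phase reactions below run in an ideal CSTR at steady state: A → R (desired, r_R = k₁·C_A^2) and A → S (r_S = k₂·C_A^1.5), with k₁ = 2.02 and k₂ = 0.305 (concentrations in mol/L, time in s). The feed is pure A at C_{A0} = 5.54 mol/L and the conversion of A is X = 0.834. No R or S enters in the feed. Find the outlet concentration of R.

Exit C_A = C_{A0}(1−X) = 5.54×0.166 = 0.9196 mol/L.
In a CSTR the entire volume is at exit conditions, so r_R = 2.02×0.9196^2 = 1.708 and r_S = 0.305×0.9196^1.5 = 0.2690.
Fraction of consumed A going to R: r_R/(r_R+r_S) = 0.8640.
C_R = 0.8640·C_{A0}·X = 0.8640×5.54×0.834 = 3.99 mol/L.

3.99 mol/L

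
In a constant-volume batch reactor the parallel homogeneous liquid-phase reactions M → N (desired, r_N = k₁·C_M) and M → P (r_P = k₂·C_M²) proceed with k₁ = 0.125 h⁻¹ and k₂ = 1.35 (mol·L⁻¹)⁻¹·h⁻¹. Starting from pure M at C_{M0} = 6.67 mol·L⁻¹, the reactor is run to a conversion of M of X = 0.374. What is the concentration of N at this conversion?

0.0426 mol·L⁻¹

C_M = C_{M0}(1−X) = 4.175 mol·L⁻¹.
Along a PFR/batch, dC_N/dC_M = −r_N/(r_N+r_P) = −k₁/(k₁+k₂·C_M).
Integrating from C_{M0} to C_M: C_N = (0.125/1.35)·ln[(0.125+1.35·6.67)/(0.125+1.35·4.18)] = 0.09259·ln(9.130/5.762) = 0.04262 mol·L⁻¹.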